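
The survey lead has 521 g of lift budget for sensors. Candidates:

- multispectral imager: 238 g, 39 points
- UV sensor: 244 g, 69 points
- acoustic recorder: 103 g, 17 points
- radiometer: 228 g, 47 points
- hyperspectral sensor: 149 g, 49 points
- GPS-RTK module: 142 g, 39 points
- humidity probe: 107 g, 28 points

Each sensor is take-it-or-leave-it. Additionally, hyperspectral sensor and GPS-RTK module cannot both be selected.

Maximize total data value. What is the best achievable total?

Ranking by ratio (data value/g): hyperspectral sensor 0.33, UV sensor 0.28, GPS-RTK module 0.27.
UV sensor + hyperspectral sensor + humidity probe uses 500 of the 521 g and totals 146.
Every other selection either busts 521 g or breaks a pairing rule or fails to beat 146.

146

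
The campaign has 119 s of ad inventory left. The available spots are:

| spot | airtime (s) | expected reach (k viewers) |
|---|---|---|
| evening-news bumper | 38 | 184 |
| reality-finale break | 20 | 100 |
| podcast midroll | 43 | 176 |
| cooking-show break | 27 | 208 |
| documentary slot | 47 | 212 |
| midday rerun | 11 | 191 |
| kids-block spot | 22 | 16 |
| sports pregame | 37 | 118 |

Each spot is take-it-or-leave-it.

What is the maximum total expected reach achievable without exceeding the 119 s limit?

Filling by ratio: evening-news bumper + reality-finale break + cooking-show break + midday rerun + kids-block spot for 699, with 1 s left unused.
The 42 s tied up in reality-finale break and kids-block spot is better spent on podcast midroll — total rises to 759 (119 s).
Runner-up reality-finale break + cooking-show break + documentary slot + midday rerun tops out at 711.

759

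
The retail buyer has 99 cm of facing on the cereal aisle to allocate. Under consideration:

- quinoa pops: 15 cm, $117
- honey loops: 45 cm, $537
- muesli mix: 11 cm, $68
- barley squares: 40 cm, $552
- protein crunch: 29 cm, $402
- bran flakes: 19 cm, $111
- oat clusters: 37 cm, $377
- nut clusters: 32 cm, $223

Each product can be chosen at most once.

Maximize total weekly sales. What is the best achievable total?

1157

Filling by ratio: quinoa pops + muesli mix + barley squares + protein crunch for 1139, with 4 cm left unused.
The 44 cm tied up in quinoa pops and protein crunch is better spent on honey loops — total rises to 1157 (96 cm).
The spare 3 cm is too small for any remaining product, and no exchange beats 1157.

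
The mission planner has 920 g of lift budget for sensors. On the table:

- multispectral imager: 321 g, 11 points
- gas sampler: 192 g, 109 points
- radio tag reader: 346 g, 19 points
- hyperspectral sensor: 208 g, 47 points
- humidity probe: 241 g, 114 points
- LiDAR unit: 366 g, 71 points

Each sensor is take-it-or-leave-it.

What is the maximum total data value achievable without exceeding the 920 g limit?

294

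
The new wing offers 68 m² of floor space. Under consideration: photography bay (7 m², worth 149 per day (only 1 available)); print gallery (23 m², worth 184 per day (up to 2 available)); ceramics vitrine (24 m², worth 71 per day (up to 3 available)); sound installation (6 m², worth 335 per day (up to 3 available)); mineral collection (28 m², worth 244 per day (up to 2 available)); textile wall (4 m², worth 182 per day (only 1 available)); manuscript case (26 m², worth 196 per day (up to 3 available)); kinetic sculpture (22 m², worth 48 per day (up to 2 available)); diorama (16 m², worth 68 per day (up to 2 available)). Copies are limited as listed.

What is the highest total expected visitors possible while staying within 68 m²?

1588

A density-first pass picks photography bay + 3×sound installation + mineral collection + textile wall — 1580 at 57 m².
Replace mineral collection with print gallery + diorama: the trade gains 8 net, giving 1588 at 68 m².
That's the maximum — no swap from here does better than 1588.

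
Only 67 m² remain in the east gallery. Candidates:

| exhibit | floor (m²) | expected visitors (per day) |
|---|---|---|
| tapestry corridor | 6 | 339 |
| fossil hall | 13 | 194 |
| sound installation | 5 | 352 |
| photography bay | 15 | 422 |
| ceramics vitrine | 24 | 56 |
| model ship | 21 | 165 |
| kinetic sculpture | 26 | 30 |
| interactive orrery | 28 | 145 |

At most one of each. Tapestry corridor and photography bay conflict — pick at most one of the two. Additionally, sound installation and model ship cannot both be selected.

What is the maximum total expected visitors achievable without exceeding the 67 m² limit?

1113

Best packing: fossil hall + sound installation + photography bay + interactive orrery — 61 m², 1113 total.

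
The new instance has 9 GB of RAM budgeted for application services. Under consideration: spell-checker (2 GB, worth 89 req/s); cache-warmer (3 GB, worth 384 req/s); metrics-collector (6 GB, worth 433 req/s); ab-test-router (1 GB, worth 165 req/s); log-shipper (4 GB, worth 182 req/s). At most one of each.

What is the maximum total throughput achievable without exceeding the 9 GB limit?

Filling by ratio: cache-warmer + ab-test-router + log-shipper for 731, with 1 GB left unused.
The 5 GB tied up in ab-test-router and log-shipper is better spent on metrics-collector — total rises to 817 (9 GB).
Every other selection either busts 9 GB or fails to beat 817.

817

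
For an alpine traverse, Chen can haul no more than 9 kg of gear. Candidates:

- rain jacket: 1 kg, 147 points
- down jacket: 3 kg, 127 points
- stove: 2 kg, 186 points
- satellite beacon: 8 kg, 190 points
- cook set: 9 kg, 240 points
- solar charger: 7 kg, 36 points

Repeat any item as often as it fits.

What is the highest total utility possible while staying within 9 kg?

1323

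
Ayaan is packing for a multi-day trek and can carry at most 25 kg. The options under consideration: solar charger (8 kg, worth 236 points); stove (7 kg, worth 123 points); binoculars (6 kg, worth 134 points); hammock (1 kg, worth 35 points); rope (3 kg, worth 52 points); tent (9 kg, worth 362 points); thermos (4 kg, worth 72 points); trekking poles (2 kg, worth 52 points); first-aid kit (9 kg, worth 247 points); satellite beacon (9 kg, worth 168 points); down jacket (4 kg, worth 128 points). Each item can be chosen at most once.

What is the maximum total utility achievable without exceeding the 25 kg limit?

824

Ranking by ratio (utility/kg): tent 40.22, hammock 35.00, down jacket 32.00, solar charger 29.50.
The ratio heuristic lands on solar charger + hammock + tent + trekking poles + down jacket (813) but leaves 1 kg idle.
The 8 kg tied up in solar charger is better spent on first-aid kit — total rises to 824 (25 kg).
Runner-up solar charger + hammock + rope + tent + down jacket tops out at 813.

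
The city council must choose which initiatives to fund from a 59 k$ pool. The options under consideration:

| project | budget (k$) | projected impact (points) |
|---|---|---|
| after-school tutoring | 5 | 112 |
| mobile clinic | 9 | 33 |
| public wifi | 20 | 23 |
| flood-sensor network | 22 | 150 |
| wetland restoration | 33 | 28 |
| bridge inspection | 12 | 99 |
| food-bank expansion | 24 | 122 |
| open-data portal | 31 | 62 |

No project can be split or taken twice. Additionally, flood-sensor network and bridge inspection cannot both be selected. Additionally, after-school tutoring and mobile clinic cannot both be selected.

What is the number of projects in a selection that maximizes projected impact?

3

Optimal total is 384.
One optimal bundle: after-school tutoring + flood-sensor network + food-bank expansion (51 k$).
Every optimal selection uses 3 projects.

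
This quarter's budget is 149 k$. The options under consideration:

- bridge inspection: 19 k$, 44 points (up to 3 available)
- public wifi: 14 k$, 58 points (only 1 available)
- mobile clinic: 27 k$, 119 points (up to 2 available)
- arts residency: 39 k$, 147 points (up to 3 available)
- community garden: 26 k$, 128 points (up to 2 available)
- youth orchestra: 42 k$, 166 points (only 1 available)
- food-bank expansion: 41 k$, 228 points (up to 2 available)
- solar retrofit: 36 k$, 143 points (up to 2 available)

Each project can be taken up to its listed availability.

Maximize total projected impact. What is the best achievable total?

770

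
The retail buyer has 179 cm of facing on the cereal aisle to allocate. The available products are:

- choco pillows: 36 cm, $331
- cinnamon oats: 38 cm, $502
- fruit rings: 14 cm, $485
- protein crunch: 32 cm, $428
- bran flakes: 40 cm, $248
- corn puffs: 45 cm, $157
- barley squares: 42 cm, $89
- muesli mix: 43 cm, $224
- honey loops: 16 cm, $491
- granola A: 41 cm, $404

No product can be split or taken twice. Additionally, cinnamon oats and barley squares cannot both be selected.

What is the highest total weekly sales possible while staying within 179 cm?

2641

Choco pillows + cinnamon oats + fruit rings + protein crunch + honey loops + granola A uses 177 of the 179 cm and totals 2641.
Runner-up choco pillows + cinnamon oats + fruit rings + protein crunch + bran flakes + honey loops tops out at 2485.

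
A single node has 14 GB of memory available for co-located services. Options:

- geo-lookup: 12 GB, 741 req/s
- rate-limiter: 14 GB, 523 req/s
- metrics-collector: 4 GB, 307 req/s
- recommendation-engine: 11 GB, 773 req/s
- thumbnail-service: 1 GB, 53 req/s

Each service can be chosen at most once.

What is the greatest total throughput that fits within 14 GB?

Ranking by ratio (throughput/GB): metrics-collector 76.75, recommendation-engine 70.27, geo-lookup 61.75, thumbnail-service 53.00.
Filling by ratio: metrics-collector + thumbnail-service for 360, with 9 GB left unused.
The 4 GB tied up in metrics-collector is better spent on recommendation-engine — total rises to 826 (12 GB).
Runner-up geo-lookup + thumbnail-service tops out at 794.

826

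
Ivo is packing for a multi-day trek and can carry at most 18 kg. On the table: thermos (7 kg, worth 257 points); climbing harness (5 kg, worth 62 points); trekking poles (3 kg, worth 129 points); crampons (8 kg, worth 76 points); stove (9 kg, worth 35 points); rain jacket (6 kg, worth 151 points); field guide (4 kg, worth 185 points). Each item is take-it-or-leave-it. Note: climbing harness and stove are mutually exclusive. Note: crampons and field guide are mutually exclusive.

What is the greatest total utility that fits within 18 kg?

Ranking by ratio (utility/kg): field guide 46.25, trekking poles 43.00, thermos 36.71.
The ratio heuristic lands on thermos + trekking poles + field guide (571) but leaves 4 kg idle.
Replace trekking poles with rain jacket: the trade gains 22 net, giving 593 at 17 kg.
Next best is thermos + trekking poles + field guide at 571 (14 kg) — short by 22.

593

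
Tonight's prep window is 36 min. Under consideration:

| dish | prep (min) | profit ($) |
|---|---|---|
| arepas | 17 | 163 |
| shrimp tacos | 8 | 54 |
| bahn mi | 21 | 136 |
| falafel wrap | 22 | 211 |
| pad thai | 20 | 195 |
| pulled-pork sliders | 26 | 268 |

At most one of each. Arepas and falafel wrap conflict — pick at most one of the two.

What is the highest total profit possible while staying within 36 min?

322

Best packing: shrimp tacos + pulled-pork sliders — 34 min, 322 total.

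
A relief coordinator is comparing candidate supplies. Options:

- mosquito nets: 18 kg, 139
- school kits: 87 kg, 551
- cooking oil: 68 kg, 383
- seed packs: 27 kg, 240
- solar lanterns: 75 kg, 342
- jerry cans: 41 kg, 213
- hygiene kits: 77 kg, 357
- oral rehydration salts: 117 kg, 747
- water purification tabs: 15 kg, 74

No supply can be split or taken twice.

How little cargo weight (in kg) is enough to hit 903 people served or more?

132

Need the lightest bundle worth ≥ 903.
Taking mosquito nets + school kits + seed packs gives 930 (≥ 903) for 132 kg.
Any bundle with less than 132 kg falls short of 903.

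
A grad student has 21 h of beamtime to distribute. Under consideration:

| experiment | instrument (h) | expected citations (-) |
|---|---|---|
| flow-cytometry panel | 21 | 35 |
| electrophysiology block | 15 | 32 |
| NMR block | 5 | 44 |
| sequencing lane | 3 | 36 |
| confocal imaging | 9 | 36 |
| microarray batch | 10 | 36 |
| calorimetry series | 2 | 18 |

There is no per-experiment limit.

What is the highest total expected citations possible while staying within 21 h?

252

The ratio ordering already packs tightly: 7×sequencing lane, 21 h, 252.
That's the maximum — no swap from here does better than 252.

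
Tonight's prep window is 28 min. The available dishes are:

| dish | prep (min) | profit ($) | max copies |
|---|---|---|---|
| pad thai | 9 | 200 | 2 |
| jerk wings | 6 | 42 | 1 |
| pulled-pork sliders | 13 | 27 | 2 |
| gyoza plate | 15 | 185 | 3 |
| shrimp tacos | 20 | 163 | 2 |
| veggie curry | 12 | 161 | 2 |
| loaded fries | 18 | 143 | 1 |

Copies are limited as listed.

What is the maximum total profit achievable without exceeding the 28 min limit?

By profit per min: pad thai 22.22, veggie curry 13.42, gyoza plate 12.33, shrimp tacos 8.15 lead.
2×pad thai + jerk wings uses 24 of the 28 min and totals 442.
Nothing else within 28 min beats 442.

442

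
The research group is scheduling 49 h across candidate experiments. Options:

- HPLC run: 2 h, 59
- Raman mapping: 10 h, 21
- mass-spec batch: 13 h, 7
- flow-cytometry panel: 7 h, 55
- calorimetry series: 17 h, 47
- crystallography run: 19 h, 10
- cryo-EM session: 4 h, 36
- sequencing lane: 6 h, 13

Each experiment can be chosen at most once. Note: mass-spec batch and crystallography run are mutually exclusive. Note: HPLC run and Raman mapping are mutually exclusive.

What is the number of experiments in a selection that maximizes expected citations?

6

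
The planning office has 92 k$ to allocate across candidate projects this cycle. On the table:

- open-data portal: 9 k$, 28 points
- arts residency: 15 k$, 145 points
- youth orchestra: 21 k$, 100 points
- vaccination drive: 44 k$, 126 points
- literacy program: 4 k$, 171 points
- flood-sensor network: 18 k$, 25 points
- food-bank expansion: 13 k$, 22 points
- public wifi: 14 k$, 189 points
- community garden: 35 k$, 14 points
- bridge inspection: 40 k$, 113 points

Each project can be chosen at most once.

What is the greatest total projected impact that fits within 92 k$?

659

Filling by ratio: open-data portal + arts residency + youth orchestra + literacy program + food-bank expansion + public wifi for 655, with 16 k$ left unused.
The 34 k$ tied up in youth orchestra and food-bank expansion is better spent on vaccination drive — total rises to 659 (86 k$).
Every other selection either busts 92 k$ or fails to beat 659.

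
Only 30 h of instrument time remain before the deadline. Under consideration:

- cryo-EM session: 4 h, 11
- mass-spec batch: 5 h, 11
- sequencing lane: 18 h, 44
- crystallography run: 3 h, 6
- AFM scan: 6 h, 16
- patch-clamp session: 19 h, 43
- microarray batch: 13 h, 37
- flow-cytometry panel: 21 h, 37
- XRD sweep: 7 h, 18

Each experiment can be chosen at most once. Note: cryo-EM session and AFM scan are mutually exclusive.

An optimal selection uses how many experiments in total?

The maximum expected citations within 30 h is 77.
One optimal bundle: cryo-EM session + mass-spec batch + microarray batch + XRD sweep (29 h).
All optima have 4 experiments.

4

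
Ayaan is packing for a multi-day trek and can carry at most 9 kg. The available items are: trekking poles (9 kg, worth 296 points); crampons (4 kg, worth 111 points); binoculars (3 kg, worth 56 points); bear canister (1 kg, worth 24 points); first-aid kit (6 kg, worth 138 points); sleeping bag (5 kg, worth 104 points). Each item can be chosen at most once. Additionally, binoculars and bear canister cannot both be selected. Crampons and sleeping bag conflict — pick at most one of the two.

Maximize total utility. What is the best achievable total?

Ranking by ratio (utility/kg): trekking poles 32.89, crampons 27.75, bear canister 24.00.
Best packing: trekking poles — 9 kg, 296 total.

296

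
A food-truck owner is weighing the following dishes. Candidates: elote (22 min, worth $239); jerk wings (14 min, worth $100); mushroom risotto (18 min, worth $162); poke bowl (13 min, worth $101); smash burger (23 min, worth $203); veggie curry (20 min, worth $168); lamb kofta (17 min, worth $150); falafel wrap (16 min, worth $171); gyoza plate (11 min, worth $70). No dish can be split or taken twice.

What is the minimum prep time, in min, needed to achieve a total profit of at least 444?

Look for the lowest-prep combination reaching 444.
Taking elote + falafel wrap + gyoza plate gives 480 (≥ 444) for 49 min.
Any bundle with less than 49 min falls short of 444.

49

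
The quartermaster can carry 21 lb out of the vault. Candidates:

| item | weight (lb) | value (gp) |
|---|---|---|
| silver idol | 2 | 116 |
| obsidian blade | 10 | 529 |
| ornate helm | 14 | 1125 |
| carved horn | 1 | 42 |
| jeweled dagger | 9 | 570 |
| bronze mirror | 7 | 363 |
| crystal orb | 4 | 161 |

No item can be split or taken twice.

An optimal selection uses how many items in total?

2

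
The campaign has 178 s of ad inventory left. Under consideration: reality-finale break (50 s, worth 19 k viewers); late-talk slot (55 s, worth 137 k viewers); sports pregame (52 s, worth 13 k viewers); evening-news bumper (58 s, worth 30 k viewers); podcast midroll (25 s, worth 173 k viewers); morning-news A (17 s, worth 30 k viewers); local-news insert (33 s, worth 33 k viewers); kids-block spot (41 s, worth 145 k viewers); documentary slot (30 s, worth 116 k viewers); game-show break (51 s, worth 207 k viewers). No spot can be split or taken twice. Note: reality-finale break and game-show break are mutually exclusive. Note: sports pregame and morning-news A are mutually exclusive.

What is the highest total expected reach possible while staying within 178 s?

Best packing: podcast midroll + morning-news A + kids-block spot + documentary slot + game-show break — 164 s, 671 total.

671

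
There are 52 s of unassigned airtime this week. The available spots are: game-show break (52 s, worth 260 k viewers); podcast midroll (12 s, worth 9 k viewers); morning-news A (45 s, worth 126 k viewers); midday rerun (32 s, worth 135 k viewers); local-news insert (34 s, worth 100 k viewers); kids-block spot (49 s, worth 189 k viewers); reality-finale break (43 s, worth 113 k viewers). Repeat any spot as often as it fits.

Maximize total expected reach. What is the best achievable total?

260

The ratio ordering already packs tightly: game-show break, 52 s, 260.
Nothing else within 52 s beats 260.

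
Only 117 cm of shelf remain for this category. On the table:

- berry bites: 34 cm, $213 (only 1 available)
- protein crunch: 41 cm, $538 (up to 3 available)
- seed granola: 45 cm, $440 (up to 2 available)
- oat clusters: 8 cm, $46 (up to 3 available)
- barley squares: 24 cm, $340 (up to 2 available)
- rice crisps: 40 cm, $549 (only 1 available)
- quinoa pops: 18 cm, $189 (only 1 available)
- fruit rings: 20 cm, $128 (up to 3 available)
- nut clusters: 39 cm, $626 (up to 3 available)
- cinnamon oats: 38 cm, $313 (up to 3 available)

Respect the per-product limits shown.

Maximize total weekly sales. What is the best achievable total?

The ratio ordering already packs tightly: 3×nut clusters, 117 cm, 1878.
Nothing else within 117 cm beats 1878.

1878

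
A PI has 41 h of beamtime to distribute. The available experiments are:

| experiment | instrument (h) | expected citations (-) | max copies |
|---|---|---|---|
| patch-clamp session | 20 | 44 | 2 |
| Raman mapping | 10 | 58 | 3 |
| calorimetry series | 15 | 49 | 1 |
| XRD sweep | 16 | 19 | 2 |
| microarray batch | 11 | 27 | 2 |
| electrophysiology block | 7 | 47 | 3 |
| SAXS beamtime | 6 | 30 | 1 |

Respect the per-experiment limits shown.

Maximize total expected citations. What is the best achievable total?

257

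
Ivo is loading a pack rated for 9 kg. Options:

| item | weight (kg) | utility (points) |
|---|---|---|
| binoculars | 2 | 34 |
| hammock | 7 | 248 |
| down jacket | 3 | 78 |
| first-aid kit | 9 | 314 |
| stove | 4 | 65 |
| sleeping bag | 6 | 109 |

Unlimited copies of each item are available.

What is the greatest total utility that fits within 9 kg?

314

Density check — hammock 35.43, first-aid kit 34.89, down jacket 26.00 are the best per kg.
A density-first pass picks binoculars + hammock — 282 at 9 kg.
Dropping binoculars and hammock frees 9 kg; slotting in first-aid kit (9 kg) lifts the total to 314 at 9 kg.
That's the maximum — no swap from here does better than 314.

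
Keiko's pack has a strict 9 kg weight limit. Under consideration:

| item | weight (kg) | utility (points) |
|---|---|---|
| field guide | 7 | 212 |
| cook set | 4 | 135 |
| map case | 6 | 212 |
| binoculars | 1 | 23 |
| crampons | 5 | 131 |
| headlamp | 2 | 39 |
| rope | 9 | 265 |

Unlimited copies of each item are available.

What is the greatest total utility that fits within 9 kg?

293

A density-first pass picks map case + 3×binoculars — 281 at 9 kg.
Dropping map case and 2×binoculars frees 8 kg; slotting in 2×cook set (8 kg) lifts the total to 293 at 9 kg.
No other feasible combination exceeds 293.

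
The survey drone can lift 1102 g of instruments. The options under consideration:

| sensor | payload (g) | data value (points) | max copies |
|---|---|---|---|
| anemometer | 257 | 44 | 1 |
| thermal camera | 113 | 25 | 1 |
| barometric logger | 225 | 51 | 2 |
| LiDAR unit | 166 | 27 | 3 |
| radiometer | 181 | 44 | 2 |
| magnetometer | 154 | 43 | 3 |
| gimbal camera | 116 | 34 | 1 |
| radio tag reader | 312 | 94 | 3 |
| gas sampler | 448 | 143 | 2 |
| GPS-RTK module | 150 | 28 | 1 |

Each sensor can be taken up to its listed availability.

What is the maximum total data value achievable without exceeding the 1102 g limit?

Greedy by ratio would take gimbal camera + 2×gas sampler: 1012 g used, total 320.
Dropping gimbal camera and gas sampler frees 564 g; slotting in 2×radio tag reader (624 g) lifts the total to 331 at 1072 g.
That's the maximum — no swap from here does better than 331.

331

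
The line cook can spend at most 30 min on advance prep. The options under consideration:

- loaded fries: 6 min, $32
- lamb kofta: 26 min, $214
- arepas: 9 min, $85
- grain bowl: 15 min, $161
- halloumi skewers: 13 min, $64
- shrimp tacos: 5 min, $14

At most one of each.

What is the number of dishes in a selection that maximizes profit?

3

The maximum profit within 30 min is 278.
One optimal bundle: loaded fries + arepas + grain bowl (30 min).
All optima have 3 dishes.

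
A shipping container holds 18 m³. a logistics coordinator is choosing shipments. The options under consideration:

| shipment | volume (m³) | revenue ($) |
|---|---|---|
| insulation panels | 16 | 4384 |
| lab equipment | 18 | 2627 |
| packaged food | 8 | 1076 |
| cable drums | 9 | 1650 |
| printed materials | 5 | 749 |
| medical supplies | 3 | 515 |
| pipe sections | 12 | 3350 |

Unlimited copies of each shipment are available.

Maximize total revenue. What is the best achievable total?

A density-first pass picks 2×medical supplies + pipe sections — 4380 at 18 m³.
The 18 m³ tied up in 2×medical supplies and pipe sections is better spent on insulation panels — total rises to 4384 (16 m³).
Every other selection either busts 18 m³ or fails to beat 4384.

4384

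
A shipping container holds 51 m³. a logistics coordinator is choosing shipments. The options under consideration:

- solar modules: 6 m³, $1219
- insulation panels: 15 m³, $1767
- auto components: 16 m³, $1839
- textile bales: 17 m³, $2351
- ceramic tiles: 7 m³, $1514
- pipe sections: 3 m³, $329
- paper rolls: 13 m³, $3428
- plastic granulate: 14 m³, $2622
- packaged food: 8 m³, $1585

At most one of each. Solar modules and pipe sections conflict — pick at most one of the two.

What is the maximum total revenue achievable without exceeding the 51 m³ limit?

Taking solar modules + ceramic tiles + paper rolls + plastic granulate + packaged food: 48 m³ used, 10368 in revenue.
Next best is solar modules + textile bales + ceramic tiles + paper rolls + packaged food at 10097 (51 m³) — short by 271.

10368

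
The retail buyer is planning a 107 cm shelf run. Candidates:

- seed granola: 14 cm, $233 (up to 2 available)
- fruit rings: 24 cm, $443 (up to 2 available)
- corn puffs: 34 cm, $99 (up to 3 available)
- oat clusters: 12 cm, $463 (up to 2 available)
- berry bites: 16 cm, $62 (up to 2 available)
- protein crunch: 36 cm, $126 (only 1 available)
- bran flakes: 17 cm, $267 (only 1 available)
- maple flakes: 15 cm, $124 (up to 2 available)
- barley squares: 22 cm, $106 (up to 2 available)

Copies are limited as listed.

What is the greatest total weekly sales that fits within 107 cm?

2312

A density-first pass picks 2×seed granola + 2×fruit rings + 2×oat clusters — 2278 at 100 cm.
Replace seed granola with bran flakes: the trade gains 34 net, giving 2312 at 103 cm.
Every other selection either busts 107 cm or exceeds an availability limit or fails to beat 2312.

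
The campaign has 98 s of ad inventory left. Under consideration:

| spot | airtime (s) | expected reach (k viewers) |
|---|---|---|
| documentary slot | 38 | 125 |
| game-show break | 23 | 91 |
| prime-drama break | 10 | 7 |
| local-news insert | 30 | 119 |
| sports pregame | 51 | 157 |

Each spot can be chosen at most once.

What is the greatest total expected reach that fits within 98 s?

The ratio ordering already packs tightly: documentary slot + game-show break + local-news insert, 91 s, 335.
That's the maximum — no swap from here does better than 335.

335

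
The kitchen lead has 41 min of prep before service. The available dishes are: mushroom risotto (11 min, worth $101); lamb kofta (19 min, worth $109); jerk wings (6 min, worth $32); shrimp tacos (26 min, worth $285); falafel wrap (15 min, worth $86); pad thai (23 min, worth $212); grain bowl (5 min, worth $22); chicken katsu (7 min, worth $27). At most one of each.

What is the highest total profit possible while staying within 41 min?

386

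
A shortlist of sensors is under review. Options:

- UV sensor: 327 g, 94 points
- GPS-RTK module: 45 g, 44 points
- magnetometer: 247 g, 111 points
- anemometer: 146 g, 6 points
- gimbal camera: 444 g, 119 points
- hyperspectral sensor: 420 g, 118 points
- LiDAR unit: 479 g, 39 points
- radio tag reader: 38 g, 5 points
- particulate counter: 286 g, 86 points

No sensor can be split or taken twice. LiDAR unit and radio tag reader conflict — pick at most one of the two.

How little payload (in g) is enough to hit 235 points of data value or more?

578

Minimise g subject to total data value ≥ 235.
GPS-RTK module + magnetometer + particulate counter: 241 data value at 578 g.
Any bundle with less than 578 g falls short of 235.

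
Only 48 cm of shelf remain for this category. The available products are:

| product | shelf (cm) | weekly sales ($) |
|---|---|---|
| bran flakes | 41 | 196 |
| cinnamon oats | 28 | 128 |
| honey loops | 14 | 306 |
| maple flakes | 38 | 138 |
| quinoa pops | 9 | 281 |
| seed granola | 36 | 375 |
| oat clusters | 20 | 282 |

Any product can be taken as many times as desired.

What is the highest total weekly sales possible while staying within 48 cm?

By weekly sales per cm: quinoa pops 31.22, honey loops 21.86, oat clusters 14.10, seed granola 10.42 lead.
Best packing: 5×quinoa pops — 45 cm, 1405 total.

1405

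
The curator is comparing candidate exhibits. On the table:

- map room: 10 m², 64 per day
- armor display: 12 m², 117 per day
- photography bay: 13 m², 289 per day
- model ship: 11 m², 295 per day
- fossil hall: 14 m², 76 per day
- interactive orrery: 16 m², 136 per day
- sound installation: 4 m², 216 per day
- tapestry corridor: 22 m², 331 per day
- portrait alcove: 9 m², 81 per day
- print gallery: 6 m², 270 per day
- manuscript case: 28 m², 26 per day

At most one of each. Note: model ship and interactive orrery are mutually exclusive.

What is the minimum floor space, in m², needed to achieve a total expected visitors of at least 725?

21

Look for the lowest-floor combination reaching 725.
Taking model ship + sound installation + print gallery gives 781 (≥ 725) for 21 m².
Any bundle with less than 21 m² falls short of 725.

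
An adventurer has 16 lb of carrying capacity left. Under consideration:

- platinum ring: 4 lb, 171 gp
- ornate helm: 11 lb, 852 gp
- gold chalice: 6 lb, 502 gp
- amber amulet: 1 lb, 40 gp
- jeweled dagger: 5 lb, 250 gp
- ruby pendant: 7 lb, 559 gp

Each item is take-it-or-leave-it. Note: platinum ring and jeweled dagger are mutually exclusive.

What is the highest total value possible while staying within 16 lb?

1102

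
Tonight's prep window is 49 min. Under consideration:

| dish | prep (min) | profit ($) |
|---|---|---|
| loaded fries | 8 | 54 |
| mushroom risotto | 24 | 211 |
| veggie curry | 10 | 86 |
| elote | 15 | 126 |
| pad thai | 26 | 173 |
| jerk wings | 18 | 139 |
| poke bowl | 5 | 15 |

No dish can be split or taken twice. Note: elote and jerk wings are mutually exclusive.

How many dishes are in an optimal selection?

Optimal total is 423.
One optimal bundle: mushroom risotto + veggie curry + elote (49 min).
Any selection reaching 423 contains exactly 3 dishes.

3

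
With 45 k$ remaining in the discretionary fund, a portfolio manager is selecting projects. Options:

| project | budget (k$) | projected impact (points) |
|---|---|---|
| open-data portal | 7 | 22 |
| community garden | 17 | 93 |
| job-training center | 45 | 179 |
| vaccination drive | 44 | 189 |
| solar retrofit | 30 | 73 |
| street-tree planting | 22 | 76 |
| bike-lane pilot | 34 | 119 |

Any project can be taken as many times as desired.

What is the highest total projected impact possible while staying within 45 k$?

208

Ranking by ratio (projected impact/k$): community garden 5.47, vaccination drive 4.30, job-training center 3.98.
The ratio ordering already packs tightly: open-data portal + 2×community garden, 41 k$, 208.
No other feasible combination exceeds 208.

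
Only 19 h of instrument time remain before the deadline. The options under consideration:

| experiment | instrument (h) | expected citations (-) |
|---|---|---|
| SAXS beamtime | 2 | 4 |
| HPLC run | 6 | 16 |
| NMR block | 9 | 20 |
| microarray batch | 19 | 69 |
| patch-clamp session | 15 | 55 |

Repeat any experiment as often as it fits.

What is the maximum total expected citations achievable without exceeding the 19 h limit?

Taking the top-ratio experiments first gives 2×SAXS beamtime + patch-clamp session for 63 (19 h).
Dropping 2×SAXS beamtime and patch-clamp session frees 19 h; slotting in microarray batch (19 h) lifts the total to 69 at 19 h.
No other feasible combination exceeds 69.

69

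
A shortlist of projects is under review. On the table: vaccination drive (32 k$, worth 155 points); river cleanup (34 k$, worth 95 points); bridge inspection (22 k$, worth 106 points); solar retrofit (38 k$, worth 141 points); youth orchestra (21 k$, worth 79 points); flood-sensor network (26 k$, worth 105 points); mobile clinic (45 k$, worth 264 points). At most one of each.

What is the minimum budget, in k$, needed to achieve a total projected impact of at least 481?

98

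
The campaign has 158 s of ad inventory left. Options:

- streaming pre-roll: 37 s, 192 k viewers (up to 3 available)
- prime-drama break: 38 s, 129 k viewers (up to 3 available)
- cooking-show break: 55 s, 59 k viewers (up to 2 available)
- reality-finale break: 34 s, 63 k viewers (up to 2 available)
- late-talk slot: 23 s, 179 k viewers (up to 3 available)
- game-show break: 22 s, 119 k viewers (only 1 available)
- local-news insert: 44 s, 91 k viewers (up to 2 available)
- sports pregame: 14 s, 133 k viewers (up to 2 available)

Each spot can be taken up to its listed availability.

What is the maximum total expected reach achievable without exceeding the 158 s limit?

Taking streaming pre-roll + 3×late-talk slot + game-show break + 2×sports pregame: 156 s used, 1114 in expected reach.
No other feasible combination exceeds 1114.

1114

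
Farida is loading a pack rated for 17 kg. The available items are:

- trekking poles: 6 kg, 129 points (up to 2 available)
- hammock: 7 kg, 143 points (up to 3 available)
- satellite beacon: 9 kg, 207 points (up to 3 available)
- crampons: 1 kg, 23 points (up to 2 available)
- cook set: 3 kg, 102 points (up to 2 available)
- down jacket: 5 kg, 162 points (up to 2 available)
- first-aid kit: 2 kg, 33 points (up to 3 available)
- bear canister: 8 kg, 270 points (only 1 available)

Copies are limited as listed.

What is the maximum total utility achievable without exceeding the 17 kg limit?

Density check — cook set 34.00, bear canister 33.75, down jacket 32.40, satellite beacon 23.00 are the best per kg.
The ratio heuristic lands on 2×crampons + 2×cook set + bear canister (520) but leaves 1 kg idle.
Replace crampons and cook set with down jacket: the trade gains 37 net, giving 557 at 17 kg.
Every other selection either busts 17 kg or exceeds an availability limit or fails to beat 557.

557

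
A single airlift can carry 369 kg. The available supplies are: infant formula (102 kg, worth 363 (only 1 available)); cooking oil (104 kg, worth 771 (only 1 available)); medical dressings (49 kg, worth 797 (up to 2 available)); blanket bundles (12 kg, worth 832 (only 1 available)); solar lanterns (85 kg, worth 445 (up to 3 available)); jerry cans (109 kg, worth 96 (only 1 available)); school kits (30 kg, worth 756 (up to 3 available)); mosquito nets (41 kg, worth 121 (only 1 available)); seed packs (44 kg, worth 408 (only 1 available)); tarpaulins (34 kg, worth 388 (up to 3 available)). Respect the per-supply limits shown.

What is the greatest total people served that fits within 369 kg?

6266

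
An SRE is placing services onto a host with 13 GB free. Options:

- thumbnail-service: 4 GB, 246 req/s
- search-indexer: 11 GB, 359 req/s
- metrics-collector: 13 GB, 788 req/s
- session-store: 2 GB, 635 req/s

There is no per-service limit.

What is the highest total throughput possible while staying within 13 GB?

6×session-store uses 12 of the 13 GB and totals 3810.
Every other selection either busts 13 GB or fails to beat 3810.

3810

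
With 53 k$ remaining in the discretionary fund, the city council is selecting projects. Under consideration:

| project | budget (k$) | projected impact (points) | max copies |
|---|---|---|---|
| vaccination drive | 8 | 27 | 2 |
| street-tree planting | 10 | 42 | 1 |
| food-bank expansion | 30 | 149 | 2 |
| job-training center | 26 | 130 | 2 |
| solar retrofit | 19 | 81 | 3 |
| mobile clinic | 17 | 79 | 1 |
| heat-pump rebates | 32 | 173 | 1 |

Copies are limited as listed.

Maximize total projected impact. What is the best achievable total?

Taking the top-ratio projects first gives mobile clinic + heat-pump rebates for 252 (49 k$).
The 49 k$ tied up in mobile clinic and heat-pump rebates is better spent on 2×job-training center — total rises to 260 (52 k$).
Every other selection either busts 53 k$ or exceeds an availability limit or fails to beat 260.

260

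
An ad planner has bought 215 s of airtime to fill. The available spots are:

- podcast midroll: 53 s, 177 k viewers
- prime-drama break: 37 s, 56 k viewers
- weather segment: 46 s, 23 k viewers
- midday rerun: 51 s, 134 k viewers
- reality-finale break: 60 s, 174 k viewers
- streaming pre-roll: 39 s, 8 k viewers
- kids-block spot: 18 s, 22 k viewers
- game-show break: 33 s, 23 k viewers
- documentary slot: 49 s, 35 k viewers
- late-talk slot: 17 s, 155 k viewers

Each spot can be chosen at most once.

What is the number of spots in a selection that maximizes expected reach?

5

Optimal total is 663.
One optimal bundle: podcast midroll + midday rerun + reality-finale break + game-show break + late-talk slot (214 s).
Any selection reaching 663 contains exactly 5 spots.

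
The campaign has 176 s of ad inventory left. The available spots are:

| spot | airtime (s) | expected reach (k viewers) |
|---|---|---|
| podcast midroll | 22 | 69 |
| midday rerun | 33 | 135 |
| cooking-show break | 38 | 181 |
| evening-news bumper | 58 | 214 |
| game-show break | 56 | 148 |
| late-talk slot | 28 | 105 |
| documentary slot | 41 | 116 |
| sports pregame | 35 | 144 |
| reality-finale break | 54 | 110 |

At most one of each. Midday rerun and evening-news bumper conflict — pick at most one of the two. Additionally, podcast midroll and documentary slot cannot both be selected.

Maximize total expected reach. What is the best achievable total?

681

The ratio heuristic lands on podcast midroll + midday rerun + cooking-show break + late-talk slot + sports pregame (634) but leaves 20 s idle.
The 22 s tied up in podcast midroll is better spent on documentary slot — total rises to 681 (175 s).
Next best is cooking-show break + evening-news bumper + documentary slot + sports pregame at 655 (172 s) — short by 26.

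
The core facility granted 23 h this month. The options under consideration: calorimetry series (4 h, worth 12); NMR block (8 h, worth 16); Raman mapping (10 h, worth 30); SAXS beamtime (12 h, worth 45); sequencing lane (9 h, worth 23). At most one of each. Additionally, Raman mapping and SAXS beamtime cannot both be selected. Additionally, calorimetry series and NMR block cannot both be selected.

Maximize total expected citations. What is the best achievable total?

Density check — SAXS beamtime 3.75, calorimetry series 3.00, Raman mapping 3.00, sequencing lane 2.56 are the best per h.
Greedy by ratio would take calorimetry series + SAXS beamtime: 16 h used, total 57.
Dropping calorimetry series frees 4 h; slotting in sequencing lane (9 h) lifts the total to 68 at 21 h.

68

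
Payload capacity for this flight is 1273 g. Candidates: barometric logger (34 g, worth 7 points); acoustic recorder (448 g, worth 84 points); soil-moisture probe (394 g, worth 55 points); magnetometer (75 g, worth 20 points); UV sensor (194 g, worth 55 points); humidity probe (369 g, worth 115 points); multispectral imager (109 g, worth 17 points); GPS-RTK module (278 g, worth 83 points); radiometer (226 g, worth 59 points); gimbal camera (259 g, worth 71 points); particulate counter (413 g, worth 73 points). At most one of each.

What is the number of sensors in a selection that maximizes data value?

The maximum data value within 1273 g is 355.
For example barometric logger + magnetometer + humidity probe + GPS-RTK module + radiometer + gimbal camera achieves it, using 1241 g.
All optima have 6 sensors.

6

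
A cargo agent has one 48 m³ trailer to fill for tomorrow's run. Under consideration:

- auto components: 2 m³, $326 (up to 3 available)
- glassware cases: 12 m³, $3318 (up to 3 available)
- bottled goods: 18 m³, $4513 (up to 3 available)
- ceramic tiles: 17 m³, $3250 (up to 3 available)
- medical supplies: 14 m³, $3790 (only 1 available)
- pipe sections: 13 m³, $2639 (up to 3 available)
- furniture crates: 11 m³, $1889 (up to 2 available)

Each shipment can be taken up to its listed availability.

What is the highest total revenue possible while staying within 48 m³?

12344

Ranking by ratio (revenue/m³): glassware cases 276.50, medical supplies 270.71, bottled goods 250.72, pipe sections 203.00.
A density-first pass picks 3×glassware cases + furniture crates — 11843 at 47 m³.
The 35 m³ tied up in 2×glassware cases and furniture crates is better spent on 2×bottled goods — total rises to 12344 (48 m³).
Every other selection either busts 48 m³ or exceeds an availability limit or fails to beat 12344.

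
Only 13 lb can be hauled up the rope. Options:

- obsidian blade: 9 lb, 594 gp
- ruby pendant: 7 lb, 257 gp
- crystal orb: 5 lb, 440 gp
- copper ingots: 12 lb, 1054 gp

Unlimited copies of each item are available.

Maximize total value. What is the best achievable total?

By value per lb: crystal orb 88.00, copper ingots 87.83, obsidian blade 66.00, ruby pendant 36.71 lead.
Filling by ratio: 2×crystal orb for 880, with 3 lb left unused.
Replace 2×crystal orb with copper ingots: the trade gains 174 net, giving 1054 at 12 lb.

1054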